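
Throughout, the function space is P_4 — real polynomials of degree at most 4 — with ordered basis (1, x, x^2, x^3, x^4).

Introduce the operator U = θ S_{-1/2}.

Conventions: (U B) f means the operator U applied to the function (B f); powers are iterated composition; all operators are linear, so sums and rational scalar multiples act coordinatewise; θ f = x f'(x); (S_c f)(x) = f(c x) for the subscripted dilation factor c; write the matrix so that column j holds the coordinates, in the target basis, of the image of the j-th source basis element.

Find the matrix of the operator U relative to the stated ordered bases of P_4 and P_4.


the matrix is [[0, 0, 0, 0, 0]; [0, -1/2, 0, 0, 0]; [0, 0, 1/2, 0, 0]; [0, 0, 0, -3/8, 0]; [0, 0, 0, 0, 1/4]] (rows listed top to bottom)

image of 1: 0
image of x: -(1/2)x
image of x^2: (1/2)x^2
image of x^3: -(3/8)x^3
image of x^4: (1/4)x^4
each image's coordinates form column j of the matrix


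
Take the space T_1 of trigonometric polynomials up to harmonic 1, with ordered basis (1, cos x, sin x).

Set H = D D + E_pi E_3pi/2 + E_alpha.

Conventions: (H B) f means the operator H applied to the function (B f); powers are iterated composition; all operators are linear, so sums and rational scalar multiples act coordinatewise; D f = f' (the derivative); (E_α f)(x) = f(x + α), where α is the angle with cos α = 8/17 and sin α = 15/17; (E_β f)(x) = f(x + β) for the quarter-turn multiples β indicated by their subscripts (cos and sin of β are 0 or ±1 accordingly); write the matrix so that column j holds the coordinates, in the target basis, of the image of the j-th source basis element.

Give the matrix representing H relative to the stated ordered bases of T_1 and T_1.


image of 1: 2
image of cos x: -(9/17)cos x - (32/17)sin x
image of sin x: (32/17)cos x - (9/17)sin x
each image's coordinates form column j of the matrix

the matrix is [[2, 0, 0]; [0, -9/17, 32/17]; [0, -32/17, -9/17]] (rows listed top to bottom)


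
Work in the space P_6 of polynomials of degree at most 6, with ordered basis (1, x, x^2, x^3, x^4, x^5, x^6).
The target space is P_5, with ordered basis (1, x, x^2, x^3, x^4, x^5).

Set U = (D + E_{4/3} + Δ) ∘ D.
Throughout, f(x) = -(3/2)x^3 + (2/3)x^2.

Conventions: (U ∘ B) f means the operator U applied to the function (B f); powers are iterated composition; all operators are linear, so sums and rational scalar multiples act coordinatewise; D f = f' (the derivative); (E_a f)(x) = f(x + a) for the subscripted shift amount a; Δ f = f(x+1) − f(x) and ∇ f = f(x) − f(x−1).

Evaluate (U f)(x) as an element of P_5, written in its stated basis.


D f = -(9/2)x^2 + (4/3)x
D D f = -9x + 4/3
E_{4/3} D f = -(9/2)x^2 - (32/3)x - 56/9
Δ D f = -9x - 19/6
(D + E_{4/3} + Δ) D f = -(9/2)x^2 - (86/3)x - 145/18

g(x) = -(9/2)x^2 - (86/3)x - 145/18


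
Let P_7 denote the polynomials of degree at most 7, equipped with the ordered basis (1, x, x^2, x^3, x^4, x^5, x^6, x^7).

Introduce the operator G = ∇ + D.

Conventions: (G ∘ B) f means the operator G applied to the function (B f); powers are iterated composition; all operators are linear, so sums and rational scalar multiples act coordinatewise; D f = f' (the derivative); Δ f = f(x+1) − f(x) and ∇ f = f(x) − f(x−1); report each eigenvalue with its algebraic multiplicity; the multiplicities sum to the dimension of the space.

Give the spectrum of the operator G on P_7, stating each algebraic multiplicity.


λ = 0 (multiplicity 8)

image of 1: 0
image of x: 2
image of x^2: 4x - 1
image of x^3: 6x^2 - 3x + 1
image of x^4: 8x^3 - 6x^2 + 4x - 1
image of x^5: 10x^4 - 10x^3 + 10x^2 - 5x + 1
image of x^6: 12x^5 - 15x^4 + 20x^3 - 15x^2 + 6x - 1
image of x^7: 14x^6 - 21x^5 + 35x^4 - 35x^3 + 21x^2 - 7x + 1
the matrix is upper triangular; its diagonal is (0, 0, 0, 0, 0, 0, 0, 0)
for a triangular matrix the eigenvalues are the diagonal entries, with algebraic multiplicity their repetition count


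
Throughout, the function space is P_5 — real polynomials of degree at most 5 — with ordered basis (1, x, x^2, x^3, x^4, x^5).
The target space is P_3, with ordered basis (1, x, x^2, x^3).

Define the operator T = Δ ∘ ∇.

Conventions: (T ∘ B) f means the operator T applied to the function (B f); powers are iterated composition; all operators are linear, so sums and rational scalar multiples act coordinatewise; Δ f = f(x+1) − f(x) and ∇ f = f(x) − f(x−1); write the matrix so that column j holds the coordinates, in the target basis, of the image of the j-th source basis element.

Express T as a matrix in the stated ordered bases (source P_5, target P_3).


image of 1: 0
image of x: 0
image of x^2: 2
image of x^3: 6x
image of x^4: 12x^2 + 2
image of x^5: 20x^3 + 10x
each image's coordinates form column j of the matrix

the matrix is [[0, 0, 2, 0, 2, 0]; [0, 0, 0, 6, 0, 10]; [0, 0, 0, 0, 12, 0]; [0, 0, 0, 0, 0, 20]] (rows listed top to bottom)


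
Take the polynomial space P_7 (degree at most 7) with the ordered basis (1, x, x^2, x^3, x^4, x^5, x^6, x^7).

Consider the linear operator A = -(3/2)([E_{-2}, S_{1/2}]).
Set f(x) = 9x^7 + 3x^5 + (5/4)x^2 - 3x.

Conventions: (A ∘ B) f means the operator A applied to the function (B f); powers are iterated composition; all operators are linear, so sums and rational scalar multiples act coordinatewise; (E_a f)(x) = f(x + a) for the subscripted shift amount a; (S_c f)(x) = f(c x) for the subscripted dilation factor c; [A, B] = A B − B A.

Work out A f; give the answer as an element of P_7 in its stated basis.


the image equals g(x) = -(189/128)x^6 + (1701/64)x^5 - (1665/8)x^4 + (14445/16)x^3 - (18207/8)x^2 + (25149/8)x - 14751/8

S_{1/2} f = (9/128)x^7 + (3/32)x^5 + (5/16)x^2 - (3/2)x
E_{-2} S_{1/2} f = (9/128)x^7 - (63/64)x^6 + 6x^5 - (165/8)x^4 + (345/8)x^3 - (871/16)x^2 + (145/4)x - 31/4
E_{-2} f = 9x^7 - 126x^6 + 759x^5 - 2550x^4 + 5160x^3 - (25147/4)x^2 + 4264x - 1237
S_{1/2} E_{-2} f = (9/128)x^7 - (63/32)x^6 + (759/32)x^5 - (1275/8)x^4 + 645x^3 - (25147/16)x^2 + 2132x - 1237
[E_{-2}, S_{1/2}] f = (63/64)x^6 - (567/32)x^5 + (555/4)x^4 - (4815/8)x^3 + (6069/4)x^2 - (8383/4)x + 4917/4
(-(3/2)([E_{-2}, S_{1/2}])) f = -(189/128)x^6 + (1701/64)x^5 - (1665/8)x^4 + (14445/16)x^3 - (18207/8)x^2 + (25149/8)x - 14751/8


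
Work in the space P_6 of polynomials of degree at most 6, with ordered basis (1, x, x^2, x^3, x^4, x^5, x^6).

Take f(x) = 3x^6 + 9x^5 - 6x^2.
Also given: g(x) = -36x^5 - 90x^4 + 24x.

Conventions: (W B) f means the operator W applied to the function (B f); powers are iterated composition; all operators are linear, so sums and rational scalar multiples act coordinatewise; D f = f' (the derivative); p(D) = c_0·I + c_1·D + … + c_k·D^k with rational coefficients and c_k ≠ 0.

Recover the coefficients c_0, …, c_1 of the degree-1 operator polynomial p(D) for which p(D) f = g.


D^0 f = 3x^6 + 9x^5 - 6x^2
D^1 f = 18x^5 + 45x^4 - 12x
matching coefficients of g against c_0 f + c_1 Df + … from the top degree down determines the c_i
solution: c_0 = 0, c_1 = -2

p(D) = -2·D, i.e. c_0 = 0, c_1 = -2


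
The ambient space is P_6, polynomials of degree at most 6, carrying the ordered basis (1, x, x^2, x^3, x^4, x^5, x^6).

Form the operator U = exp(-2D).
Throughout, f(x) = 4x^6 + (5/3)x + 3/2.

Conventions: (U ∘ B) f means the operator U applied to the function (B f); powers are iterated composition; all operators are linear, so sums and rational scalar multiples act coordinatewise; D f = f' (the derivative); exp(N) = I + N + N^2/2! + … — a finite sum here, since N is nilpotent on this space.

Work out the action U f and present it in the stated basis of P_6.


order-1 term: -48x^5 - 10/3
order-2 term: 240x^4
order-3 term: -640x^3
order-4 term: 960x^2
order-5 term: -768x
order-6 term: 256
the series for exp(-2D) f terminates at order 6
exp(-2D) f = 4x^6 - 48x^5 + 240x^4 - 640x^3 + 960x^2 - (2299/3)x + 1525/6

the image equals g(x) = 4x^6 - 48x^5 + 240x^4 - 640x^3 + 960x^2 - (2299/3)x + 1525/6


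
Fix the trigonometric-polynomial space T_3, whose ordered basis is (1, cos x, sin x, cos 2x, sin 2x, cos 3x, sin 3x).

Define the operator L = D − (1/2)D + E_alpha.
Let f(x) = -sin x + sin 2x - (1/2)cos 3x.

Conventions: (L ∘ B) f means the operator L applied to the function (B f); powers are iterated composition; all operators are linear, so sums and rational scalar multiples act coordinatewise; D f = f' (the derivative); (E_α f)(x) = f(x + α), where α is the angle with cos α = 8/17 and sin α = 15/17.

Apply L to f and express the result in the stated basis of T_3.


D f = -cos x + 2cos 2x + (3/2)sin 3x
D f = -cos x + 2cos 2x + (3/2)sin 3x
(-(1/2)D) f = (1/2)cos x - cos 2x - (3/4)sin 3x
E_alpha f = -(15/17)cos x - (8/17)sin x + (240/289)cos 2x - (161/289)sin 2x + (2444/4913)cos 3x - (495/9826)sin 3x
(D − (1/2)D + E_alpha) f = -(47/34)cos x - (8/17)sin x + (529/289)cos 2x - (161/289)sin 2x + (2444/4913)cos 3x + (13749/19652)sin 3x

g(x) = -(47/34)cos x - (8/17)sin x + (529/289)cos 2x - (161/289)sin 2x + (2444/4913)cos 3x + (13749/19652)sin 3x


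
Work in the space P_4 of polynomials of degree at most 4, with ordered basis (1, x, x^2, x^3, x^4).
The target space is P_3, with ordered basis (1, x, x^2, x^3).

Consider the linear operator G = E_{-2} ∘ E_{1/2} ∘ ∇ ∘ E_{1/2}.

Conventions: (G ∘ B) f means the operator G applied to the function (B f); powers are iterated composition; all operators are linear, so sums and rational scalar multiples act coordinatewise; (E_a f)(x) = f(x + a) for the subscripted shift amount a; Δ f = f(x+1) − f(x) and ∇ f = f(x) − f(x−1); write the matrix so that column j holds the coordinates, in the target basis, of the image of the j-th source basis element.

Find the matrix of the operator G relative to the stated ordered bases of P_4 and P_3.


image of 1: 0
image of x: 1
image of x^2: 2x - 3
image of x^3: 3x^2 - 9x + 7
image of x^4: 4x^3 - 18x^2 + 28x - 15
each image's coordinates form column j of the matrix

the matrix is [[0, 1, -3, 7, -15]; [0, 0, 2, -9, 28]; [0, 0, 0, 3, -18]; [0, 0, 0, 0, 4]] (rows listed top to bottom)


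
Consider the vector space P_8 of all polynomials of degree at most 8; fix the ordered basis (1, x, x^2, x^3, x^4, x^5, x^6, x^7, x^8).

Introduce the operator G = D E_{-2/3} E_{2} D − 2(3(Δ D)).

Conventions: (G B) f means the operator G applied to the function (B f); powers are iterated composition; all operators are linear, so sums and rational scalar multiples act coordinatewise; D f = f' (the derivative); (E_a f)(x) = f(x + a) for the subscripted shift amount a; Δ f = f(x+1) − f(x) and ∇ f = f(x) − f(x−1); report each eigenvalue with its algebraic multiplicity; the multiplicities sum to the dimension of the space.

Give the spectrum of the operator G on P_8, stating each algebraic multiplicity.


image of 1: 0
image of x: 0
image of x^2: -10
image of x^3: -30x - 10
image of x^4: -60x^2 - 40x - 8/3
image of x^5: -100x^3 - 100x^2 - (40/3)x + 470/27
image of x^6: -150x^4 - 200x^3 - 40x^2 + (940/9)x + 1588/27
image of x^7: -210x^5 - 350x^4 - (280/3)x^3 + (3290/9)x^2 + (11116/27)x + 10934/81
image of x^8: -280x^6 - 560x^5 - (560/3)x^4 + (26320/27)x^3 + (44464/27)x^2 + (87472/81)x + 194384/729
the matrix is upper triangular; its diagonal is (0, 0, 0, 0, 0, 0, 0, 0, 0)
for a triangular matrix the eigenvalues are the diagonal entries, with algebraic multiplicity their repetition count

λ = 0 (multiplicity 9)


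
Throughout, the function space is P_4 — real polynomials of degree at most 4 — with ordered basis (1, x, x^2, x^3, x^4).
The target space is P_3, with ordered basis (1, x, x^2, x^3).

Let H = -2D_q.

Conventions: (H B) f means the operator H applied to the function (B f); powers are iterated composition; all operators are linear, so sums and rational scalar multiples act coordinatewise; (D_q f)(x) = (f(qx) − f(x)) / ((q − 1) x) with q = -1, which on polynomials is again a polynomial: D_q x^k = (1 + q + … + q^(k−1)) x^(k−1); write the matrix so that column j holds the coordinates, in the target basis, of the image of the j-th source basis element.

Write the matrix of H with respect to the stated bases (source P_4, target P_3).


the matrix is [[0, -2, 0, 0, 0]; [0, 0, 0, 0, 0]; [0, 0, 0, -2, 0]; [0, 0, 0, 0, 0]] (rows listed top to bottom)

image of 1: 0
image of x: -2
image of x^2: 0
image of x^3: -2x^2
image of x^4: 0
each image's coordinates form column j of the matrix


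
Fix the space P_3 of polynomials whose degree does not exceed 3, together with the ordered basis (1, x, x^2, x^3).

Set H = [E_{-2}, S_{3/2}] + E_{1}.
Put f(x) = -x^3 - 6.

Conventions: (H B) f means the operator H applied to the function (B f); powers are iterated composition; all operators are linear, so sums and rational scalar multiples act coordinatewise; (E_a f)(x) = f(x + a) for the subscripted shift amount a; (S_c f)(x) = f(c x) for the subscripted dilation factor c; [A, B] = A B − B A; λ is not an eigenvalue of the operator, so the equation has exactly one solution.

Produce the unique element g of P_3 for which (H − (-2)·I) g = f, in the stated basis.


the result is g(x) = -(1/3)x^3 - (5/12)x^2 + (97/36)x - 19/6

write g with unknown coordinates in the stated basis and equate coefficients in (H − (-2)·I) g = f
solving from the highest basis element down gives g = -(1/3)x^3 - (5/12)x^2 + (97/36)x - 19/6
check: H g = -(1/3)x^3 + (5/6)x^2 - (97/18)x + 1/3
so H g − (-2)·g = -x^3 - 6 = f ✓


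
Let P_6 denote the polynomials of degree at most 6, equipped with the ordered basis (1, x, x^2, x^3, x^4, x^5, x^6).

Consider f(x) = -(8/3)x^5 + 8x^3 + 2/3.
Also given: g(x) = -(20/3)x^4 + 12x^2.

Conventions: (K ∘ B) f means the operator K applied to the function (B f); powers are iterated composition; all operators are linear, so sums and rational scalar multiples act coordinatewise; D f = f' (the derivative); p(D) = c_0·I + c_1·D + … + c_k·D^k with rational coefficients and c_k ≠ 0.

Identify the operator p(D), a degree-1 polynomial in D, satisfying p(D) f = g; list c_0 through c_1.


D^0 f = -(8/3)x^5 + 8x^3 + 2/3
D^1 f = -(40/3)x^4 + 24x^2
matching coefficients of g against c_0 f + c_1 Df + … from the top degree down determines the c_i
solution: c_0 = 0, c_1 = 1/2

p(D) = (1/2)·D, i.e. c_0 = 0, c_1 = 1/2


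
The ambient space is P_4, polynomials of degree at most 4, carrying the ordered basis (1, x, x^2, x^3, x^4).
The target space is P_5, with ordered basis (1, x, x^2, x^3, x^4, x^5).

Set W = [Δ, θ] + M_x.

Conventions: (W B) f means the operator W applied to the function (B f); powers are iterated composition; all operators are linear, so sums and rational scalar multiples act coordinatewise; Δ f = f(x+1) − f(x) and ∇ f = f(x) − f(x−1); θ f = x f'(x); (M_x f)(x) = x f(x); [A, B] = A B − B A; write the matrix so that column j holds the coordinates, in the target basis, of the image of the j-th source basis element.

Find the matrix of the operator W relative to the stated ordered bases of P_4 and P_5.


the matrix is [[0, 1, 2, 3, 4]; [1, 0, 2, 6, 12]; [0, 1, 0, 3, 12]; [0, 0, 1, 0, 4]; [0, 0, 0, 1, 0]; [0, 0, 0, 0, 1]] (rows listed top to bottom)

image of 1: x
image of x: x^2 + 1
image of x^2: x^3 + 2x + 2
image of x^3: x^4 + 3x^2 + 6x + 3
image of x^4: x^5 + 4x^3 + 12x^2 + 12x + 4
each image's coordinates form column j of the matrix


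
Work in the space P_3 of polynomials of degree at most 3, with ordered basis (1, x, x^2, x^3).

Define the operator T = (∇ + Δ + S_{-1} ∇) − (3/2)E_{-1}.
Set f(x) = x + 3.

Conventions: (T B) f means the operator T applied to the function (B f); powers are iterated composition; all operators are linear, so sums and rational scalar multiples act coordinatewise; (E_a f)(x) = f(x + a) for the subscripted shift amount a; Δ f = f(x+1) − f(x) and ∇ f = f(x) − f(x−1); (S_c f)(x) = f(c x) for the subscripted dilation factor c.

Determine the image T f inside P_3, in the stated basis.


the image equals g(x) = -(3/2)x

∇ f = 1
Δ f = 1
∇ f = 1
S_{-1} ∇ f = 1
(∇ + Δ + S_{-1} ∇) f = 3
E_{-1} f = x + 2
(-(3/2)E_{-1}) f = -(3/2)x - 3
((∇ + Δ + S_{-1} ∇) − (3/2)E_{-1}) f = -(3/2)x


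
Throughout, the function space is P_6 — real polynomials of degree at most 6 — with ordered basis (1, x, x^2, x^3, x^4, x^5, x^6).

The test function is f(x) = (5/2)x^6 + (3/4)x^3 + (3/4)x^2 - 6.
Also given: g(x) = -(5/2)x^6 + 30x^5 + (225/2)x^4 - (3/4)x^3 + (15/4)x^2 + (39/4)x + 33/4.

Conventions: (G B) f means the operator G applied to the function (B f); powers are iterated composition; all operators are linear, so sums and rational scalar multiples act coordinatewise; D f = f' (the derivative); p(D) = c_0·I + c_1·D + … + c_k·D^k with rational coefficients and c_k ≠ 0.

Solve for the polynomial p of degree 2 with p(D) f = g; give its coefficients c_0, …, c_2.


c_0 = -1, c_1 = 2, c_2 = 3/2

D^0 f = (5/2)x^6 + (3/4)x^3 + (3/4)x^2 - 6
D^1 f = 15x^5 + (9/4)x^2 + (3/2)x
D^2 f = 75x^4 + (9/2)x + 3/2
matching coefficients of g against c_0 f + c_1 Df + … from the top degree down determines the c_i
solution: c_0 = -1, c_1 = 2, c_2 = 3/2


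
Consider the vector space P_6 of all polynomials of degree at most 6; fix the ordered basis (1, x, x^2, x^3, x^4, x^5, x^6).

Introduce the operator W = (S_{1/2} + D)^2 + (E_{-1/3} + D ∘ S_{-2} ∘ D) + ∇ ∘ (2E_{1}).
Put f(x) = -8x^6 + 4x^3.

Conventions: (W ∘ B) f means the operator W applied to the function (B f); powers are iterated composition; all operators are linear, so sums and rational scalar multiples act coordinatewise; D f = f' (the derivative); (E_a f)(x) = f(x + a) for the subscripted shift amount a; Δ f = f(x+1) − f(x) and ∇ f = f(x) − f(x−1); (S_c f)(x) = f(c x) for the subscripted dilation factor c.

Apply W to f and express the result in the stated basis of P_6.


S_{1/2} f = -(1/8)x^6 + (1/2)x^3
D f = -48x^5 + 12x^2
(S_{1/2} + D) f = -(1/8)x^6 - 48x^5 + (1/2)x^3 + 12x^2
S_{1/2} (S_{1/2} + D) f = -(1/512)x^6 - (3/2)x^5 + (1/16)x^3 + 3x^2
D (S_{1/2} + D) f = -(3/4)x^5 - 240x^4 + (3/2)x^2 + 24x
(S_{1/2} + D) (S_{1/2} + D) f = -(1/512)x^6 - (9/4)x^5 - 240x^4 + (1/16)x^3 + (9/2)x^2 + 24x
E_{-1/3} f = -8x^6 + 16x^5 - (40/3)x^4 + (268/27)x^3 - (148/27)x^2 + (124/81)x - 116/729
D f = -48x^5 + 12x^2
S_{-2} D f = 1536x^5 + 48x^2
D S_{-2} D f = 7680x^4 + 96x
(E_{-1/3} + D ∘ S_{-2} ∘ D) f = -8x^6 + 16x^5 + (23000/3)x^4 + (268/27)x^3 - (148/27)x^2 + (7900/81)x - 116/729
E_{1} f = -8x^6 - 48x^5 - 120x^4 - 156x^3 - 108x^2 - 36x - 4
(2E_{1}) f = -16x^6 - 96x^5 - 240x^4 - 312x^3 - 216x^2 - 72x - 8
∇ (2E_{1}) f = -96x^5 - 240x^4 - 320x^3 - 216x^2 - 72x - 8
((S_{1/2} + D)^2 + (E_{-1/3} + D ∘ S_{-2} ∘ D) + ∇ ∘ (2E_{1})) f = -(4097/512)x^6 - (329/4)x^5 + (21560/3)x^4 - (133925/432)x^3 - (11717/54)x^2 + (4012/81)x - 5948/729

the result is g(x) = -(4097/512)x^6 - (329/4)x^5 + (21560/3)x^4 - (133925/432)x^3 - (11717/54)x^2 + (4012/81)x - 5948/729


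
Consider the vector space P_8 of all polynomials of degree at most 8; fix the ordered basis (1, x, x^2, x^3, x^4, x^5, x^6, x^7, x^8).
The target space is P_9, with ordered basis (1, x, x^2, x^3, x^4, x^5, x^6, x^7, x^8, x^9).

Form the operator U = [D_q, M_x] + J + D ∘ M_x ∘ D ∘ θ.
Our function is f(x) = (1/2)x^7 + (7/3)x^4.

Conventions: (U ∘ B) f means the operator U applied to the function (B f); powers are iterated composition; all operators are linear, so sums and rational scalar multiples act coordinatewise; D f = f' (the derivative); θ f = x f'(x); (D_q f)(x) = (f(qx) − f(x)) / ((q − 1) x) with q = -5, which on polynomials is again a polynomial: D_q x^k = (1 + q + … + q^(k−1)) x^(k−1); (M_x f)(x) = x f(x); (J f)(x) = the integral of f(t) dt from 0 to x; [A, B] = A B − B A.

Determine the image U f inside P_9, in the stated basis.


M_x f = (1/2)x^8 + (7/3)x^5
D_q M_x f = -32552x^7 + (3647/3)x^4
D_q f = (13021/2)x^6 - (728/3)x^3
M_x D_q f = (13021/2)x^7 - (728/3)x^4
[D_q, M_x] f = -(78125/2)x^7 + (4375/3)x^4
J f = (1/16)x^8 + (7/15)x^5
θ f = (7/2)x^7 + (28/3)x^4
D θ f = (49/2)x^6 + (112/3)x^3
M_x (D ∘ θ) f = (49/2)x^7 + (112/3)x^4
D M_x (D ∘ θ) f = (343/2)x^6 + (448/3)x^3
([D_q, M_x] + J + D ∘ M_x ∘ D ∘ θ) f = (1/16)x^8 - (78125/2)x^7 + (343/2)x^6 + (7/15)x^5 + (4375/3)x^4 + (448/3)x^3

the image equals g(x) = (1/16)x^8 - (78125/2)x^7 + (343/2)x^6 + (7/15)x^5 + (4375/3)x^4 + (448/3)x^3


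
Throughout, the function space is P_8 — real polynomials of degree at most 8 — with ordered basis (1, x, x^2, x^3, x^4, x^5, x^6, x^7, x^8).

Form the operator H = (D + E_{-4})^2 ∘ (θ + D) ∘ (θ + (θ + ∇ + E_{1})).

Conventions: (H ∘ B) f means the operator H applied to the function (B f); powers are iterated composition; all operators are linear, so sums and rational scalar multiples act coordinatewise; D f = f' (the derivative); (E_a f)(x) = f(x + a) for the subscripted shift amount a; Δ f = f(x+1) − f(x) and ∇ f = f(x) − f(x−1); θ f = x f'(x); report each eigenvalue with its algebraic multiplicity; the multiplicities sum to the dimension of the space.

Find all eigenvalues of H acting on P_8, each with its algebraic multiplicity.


λ = 0 (multiplicity 1), λ = 3 (multiplicity 1), λ = 10 (multiplicity 1), λ = 21 (multiplicity 1), λ = 36 (multiplicity 1), λ = 55 (multiplicity 1), λ = 78 (multiplicity 1), λ = 105 (multiplicity 1), λ = 136 (multiplicity 1)

image of 1: 0
image of x: 3x - 15
image of x^2: 10x^2 - 106x + 420
image of x^3: 21x^3 - 345x^2 + 2766x - 7158
image of x^4: 36x^4 - 804x^3 + 9744x^2 - 51184x + 105224
image of x^5: 55x^5 - 1555x^4 + 25260x^3 - 200980x^2 + 833080x - 1335840
image of x^6: 78x^6 - 2670x^5 + 54420x^4 - 581280x^3 + 3635160x^2 - 11747652x + 15491124
image of x^7: 105x^7 - 4221x^6 + 103530x^5 - 1389290x^4 + 11634280x^3 - 56718396x^2 + 150468724x - 168603792
image of x^8: 136x^8 - 6280x^7 + 180096x^6 - 2911328x^5 + 30576560x^4 - 199619952x^3 + 797982192x^2 - 1796711120x + 1753128784
the matrix is upper triangular; its diagonal is (0, 3, 10, 21, 36, 55, 78, 105, 136)
for a triangular matrix the eigenvalues are the diagonal entries, with algebraic multiplicity their repetition count


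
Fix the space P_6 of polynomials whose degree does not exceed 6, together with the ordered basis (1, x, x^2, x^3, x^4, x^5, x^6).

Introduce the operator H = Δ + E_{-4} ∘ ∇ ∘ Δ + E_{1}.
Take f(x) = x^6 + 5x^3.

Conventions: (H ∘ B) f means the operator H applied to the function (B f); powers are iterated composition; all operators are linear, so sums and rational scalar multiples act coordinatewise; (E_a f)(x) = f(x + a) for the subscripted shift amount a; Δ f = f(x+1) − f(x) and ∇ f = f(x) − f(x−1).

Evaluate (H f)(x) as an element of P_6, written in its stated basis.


the result is g(x) = x^6 + 12x^5 + 60x^4 - 435x^3 + 2970x^2 - 7848x + 8054

Δ f = 6x^5 + 15x^4 + 20x^3 + 30x^2 + 21x + 6
Δ f = 6x^5 + 15x^4 + 20x^3 + 30x^2 + 21x + 6
∇ Δ f = 30x^4 + 30x^2 + 30x + 2
E_{-4} ∇ Δ f = 30x^4 - 480x^3 + 2910x^2 - 7890x + 8042
E_{1} f = x^6 + 6x^5 + 15x^4 + 25x^3 + 30x^2 + 21x + 6
(Δ + E_{-4} ∘ ∇ ∘ Δ + E_{1}) f = x^6 + 12x^5 + 60x^4 - 435x^3 + 2970x^2 - 7848x + 8054


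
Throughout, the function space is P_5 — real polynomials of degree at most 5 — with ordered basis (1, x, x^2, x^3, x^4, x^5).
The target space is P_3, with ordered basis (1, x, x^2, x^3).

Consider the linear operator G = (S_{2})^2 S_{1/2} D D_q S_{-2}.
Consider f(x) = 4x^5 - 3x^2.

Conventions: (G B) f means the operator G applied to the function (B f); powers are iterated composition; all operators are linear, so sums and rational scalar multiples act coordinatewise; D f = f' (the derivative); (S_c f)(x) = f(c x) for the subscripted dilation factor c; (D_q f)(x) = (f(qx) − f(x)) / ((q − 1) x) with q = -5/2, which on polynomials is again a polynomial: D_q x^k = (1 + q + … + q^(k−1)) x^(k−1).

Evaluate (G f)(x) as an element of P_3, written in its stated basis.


the result is g(x) = -115456x^3 + 18

S_{-2} f = -128x^5 - 12x^2
D_q S_{-2} f = -3608x^4 + 18x
D D_q S_{-2} f = -14432x^3 + 18
S_{1/2} D D_q S_{-2} f = -1804x^3 + 18
S_{2} (S_{1/2} D D_q) S_{-2} f = -14432x^3 + 18
S_{2} S_{2} (S_{1/2} D D_q) S_{-2} f = -115456x^3 + 18


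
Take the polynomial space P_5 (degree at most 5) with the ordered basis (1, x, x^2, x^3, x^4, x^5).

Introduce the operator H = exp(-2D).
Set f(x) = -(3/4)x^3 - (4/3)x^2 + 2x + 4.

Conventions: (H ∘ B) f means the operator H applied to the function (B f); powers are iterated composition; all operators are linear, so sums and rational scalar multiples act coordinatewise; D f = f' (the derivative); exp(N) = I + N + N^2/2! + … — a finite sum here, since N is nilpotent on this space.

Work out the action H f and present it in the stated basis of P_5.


g(x) = -(3/4)x^3 + (19/6)x^2 - (5/3)x + 2/3

order-1 term: (9/2)x^2 + (16/3)x - 4
order-2 term: -9x - 16/3
order-3 term: 6
the series for exp(-2D) f terminates at order 3
exp(-2D) f = -(3/4)x^3 + (19/6)x^2 - (5/3)x + 2/3


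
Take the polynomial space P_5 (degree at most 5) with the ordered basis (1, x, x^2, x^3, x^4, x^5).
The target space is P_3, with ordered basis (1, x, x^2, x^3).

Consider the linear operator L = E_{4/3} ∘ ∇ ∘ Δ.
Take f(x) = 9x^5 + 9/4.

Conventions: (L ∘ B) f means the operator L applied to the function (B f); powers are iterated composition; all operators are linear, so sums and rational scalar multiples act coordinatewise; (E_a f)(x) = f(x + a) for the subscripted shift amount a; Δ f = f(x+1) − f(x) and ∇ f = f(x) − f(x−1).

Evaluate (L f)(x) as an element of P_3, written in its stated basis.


Δ f = 45x^4 + 90x^3 + 90x^2 + 45x + 9
∇ Δ f = 180x^3 + 90x
E_{4/3} ∇ Δ f = 180x^3 + 720x^2 + 1050x + 1640/3

the image equals g(x) = 180x^3 + 720x^2 + 1050x + 1640/3


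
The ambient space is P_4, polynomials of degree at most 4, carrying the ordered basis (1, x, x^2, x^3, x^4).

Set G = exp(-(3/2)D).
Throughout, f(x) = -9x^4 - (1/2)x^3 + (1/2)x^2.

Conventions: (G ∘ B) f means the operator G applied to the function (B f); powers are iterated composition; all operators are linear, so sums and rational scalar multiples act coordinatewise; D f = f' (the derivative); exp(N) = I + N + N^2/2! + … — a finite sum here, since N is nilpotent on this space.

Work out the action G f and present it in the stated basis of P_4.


order-1 term: 54x^3 + (9/4)x^2 - (3/2)x
order-2 term: -(243/2)x^2 - (27/8)x + 9/8
order-3 term: (243/2)x + 27/16
order-4 term: -729/16
the series for exp(-(3/2)D) f terminates at order 4
exp(-(3/2)D) f = -9x^4 + (107/2)x^3 - (475/4)x^2 + (933/8)x - 171/4

the image equals g(x) = -9x^4 + (107/2)x^3 - (475/4)x^2 + (933/8)x - 171/4


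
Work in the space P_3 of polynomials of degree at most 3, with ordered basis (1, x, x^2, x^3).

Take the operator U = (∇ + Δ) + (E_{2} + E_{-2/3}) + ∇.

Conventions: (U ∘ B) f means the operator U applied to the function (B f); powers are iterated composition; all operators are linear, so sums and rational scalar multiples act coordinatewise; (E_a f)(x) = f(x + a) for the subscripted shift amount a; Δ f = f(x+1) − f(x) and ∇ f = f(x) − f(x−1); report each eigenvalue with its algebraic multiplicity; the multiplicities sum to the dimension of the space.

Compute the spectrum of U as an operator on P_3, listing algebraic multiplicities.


image of 1: 2
image of x: 2x + 13/3
image of x^2: 2x^2 + (26/3)x + 31/9
image of x^3: 2x^3 + 13x^2 + (31/3)x + 289/27
the matrix is upper triangular; its diagonal is (2, 2, 2, 2)
for a triangular matrix the eigenvalues are the diagonal entries, with algebraic multiplicity their repetition count

λ = 2 (multiplicity 4)


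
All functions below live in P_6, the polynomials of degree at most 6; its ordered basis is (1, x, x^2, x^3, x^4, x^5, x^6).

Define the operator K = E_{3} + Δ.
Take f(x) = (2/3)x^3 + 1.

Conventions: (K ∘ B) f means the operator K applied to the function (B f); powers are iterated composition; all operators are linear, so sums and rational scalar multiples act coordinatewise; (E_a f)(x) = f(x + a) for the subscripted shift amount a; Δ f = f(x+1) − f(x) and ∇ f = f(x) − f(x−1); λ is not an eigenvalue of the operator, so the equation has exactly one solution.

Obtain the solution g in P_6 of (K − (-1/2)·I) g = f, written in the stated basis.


write g with unknown coordinates in the stated basis and equate coefficients in (K − (-1/2)·I) g = f
solving from the highest basis element down gives g = (4/9)x^3 - (32/9)x^2 + (272/27)x - 874/81
check: K g = (4/9)x^3 + (16/9)x^2 - (136/27)x + 518/81
so K g − (-1/2)·g = (2/3)x^3 + 1 = f ✓

the image equals g(x) = (4/9)x^3 - (32/9)x^2 + (272/27)x - 874/81


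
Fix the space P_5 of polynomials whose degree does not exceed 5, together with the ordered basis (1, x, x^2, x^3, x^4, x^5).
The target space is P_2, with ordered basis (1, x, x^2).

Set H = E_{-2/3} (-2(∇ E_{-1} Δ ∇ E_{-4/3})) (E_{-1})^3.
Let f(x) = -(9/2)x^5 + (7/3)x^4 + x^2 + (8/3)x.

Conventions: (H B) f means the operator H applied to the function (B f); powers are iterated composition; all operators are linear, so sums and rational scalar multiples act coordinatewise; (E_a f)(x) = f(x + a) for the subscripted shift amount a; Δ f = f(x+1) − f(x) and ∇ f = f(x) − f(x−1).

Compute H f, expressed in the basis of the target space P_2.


E_{-1} f = -(9/2)x^5 + (149/6)x^4 - (163/3)x^3 + 60x^2 - (187/6)x + 31/6
E_{-1} E_{-1} f = -(9/2)x^5 + (142/3)x^4 - (596/3)x^3 + 417x^2 - 436x + 180
E_{-1} E_{-1} E_{-1} f = -(9/2)x^5 + (419/6)x^4 - 433x^3 + 1342x^2 - (12467/6)x + 2567/2
E_{-4/3} (E_{-1})^3 f = -(9/2)x^5 + (599/6)x^4 - (7969/9)x^3 + (35330/9)x^2 - (1409249/162)x + 3745001/486
∇ E_{-4/3} (E_{-1})^3 f = -(45/2)x^4 + (1333/3)x^3 - (9901/3)x^2 + (196727/18)x - 2205533/162
Δ ∇ E_{-4/3} (E_{-1})^3 f = -90x^3 + 1198x^2 - (16073/3)x + 72457/9
E_{-1} (Δ ∇ E_{-4/3}) (E_{-1})^3 f = -90x^3 + 1468x^2 - (24071/3)x + 132268/9
∇ E_{-1} (Δ ∇ E_{-4/3}) (E_{-1})^3 f = -270x^2 + 3206x - 28745/3
(-2(∇ E_{-1} Δ ∇ E_{-4/3})) (E_{-1})^3 f = 540x^2 - 6412x + 57490/3
E_{-2/3} (-2(∇ E_{-1} Δ ∇ E_{-4/3})) (E_{-1})^3 f = 540x^2 - 7132x + 23678

g(x) = 540x^2 - 7132x + 23678


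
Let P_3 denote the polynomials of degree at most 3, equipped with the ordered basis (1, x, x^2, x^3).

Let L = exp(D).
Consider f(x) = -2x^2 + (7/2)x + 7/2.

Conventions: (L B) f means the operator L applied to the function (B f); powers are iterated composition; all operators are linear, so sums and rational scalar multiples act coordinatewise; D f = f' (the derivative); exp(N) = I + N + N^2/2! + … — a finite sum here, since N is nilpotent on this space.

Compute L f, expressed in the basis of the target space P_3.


the image equals g(x) = -2x^2 - (1/2)x + 5

order-1 term: -4x + 7/2
order-2 term: -2
the series for exp(D) f terminates at order 2
exp(D) f = -2x^2 - (1/2)x + 5


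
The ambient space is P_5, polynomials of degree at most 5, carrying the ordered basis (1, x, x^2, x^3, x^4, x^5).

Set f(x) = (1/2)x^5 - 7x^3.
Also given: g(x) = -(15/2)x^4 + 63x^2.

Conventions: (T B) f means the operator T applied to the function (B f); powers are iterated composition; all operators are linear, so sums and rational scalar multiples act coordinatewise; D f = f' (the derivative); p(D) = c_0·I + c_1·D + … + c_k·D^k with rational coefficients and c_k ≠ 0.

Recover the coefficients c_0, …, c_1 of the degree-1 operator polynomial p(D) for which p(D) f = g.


D^0 f = (1/2)x^5 - 7x^3
D^1 f = (5/2)x^4 - 21x^2
matching coefficients of g against c_0 f + c_1 Df + … from the top degree down determines the c_i
solution: c_0 = 0, c_1 = -3

c_0 = 0, c_1 = -3


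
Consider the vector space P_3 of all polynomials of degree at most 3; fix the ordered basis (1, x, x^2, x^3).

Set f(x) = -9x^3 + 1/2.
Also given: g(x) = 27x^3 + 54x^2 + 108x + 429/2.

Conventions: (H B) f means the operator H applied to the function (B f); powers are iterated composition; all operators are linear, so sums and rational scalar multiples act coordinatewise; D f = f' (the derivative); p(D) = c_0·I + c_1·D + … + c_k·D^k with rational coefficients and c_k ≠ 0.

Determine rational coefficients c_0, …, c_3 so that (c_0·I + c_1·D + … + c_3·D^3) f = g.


D^0 f = -9x^3 + 1/2
D^1 f = -27x^2
D^2 f = -54x
D^3 f = -54
matching coefficients of g against c_0 f + c_1 Df + … from the top degree down determines the c_i
solution: c_0 = -3, c_1 = -2, c_2 = -2, c_3 = -4

c_0 = -3, c_1 = -2, c_2 = -2, c_3 = -4


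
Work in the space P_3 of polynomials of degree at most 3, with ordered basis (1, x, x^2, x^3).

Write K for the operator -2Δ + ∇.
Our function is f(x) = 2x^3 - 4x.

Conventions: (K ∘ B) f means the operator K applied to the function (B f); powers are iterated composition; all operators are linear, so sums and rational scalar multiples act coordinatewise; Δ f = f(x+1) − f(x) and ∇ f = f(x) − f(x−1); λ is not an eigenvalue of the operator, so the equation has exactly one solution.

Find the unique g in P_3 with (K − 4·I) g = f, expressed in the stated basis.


g(x) = -(1/2)x^3 + (3/8)x^2 + (31/16)x - 41/64

write g with unknown coordinates in the stated basis and equate coefficients in (K − 4·I) g = f
solving from the highest basis element down gives g = -(1/2)x^3 + (3/8)x^2 + (31/16)x - 41/64
check: K g = (3/2)x^2 + (15/4)x - 41/16
so K g − 4·g = 2x^3 - 4x = f ✓


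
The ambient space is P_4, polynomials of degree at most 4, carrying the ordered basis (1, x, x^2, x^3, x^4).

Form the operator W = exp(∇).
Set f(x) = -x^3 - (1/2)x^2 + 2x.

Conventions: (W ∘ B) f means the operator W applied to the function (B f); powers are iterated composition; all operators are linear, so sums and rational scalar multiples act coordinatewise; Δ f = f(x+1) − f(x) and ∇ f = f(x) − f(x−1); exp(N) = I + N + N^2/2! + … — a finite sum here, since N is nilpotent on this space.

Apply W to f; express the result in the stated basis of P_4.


order-1 term: -3x^2 + 2x + 3/2
order-2 term: -3x + 5/2
order-3 term: -1
the series for exp(∇) f terminates at order 3
exp(∇) f = -x^3 - (7/2)x^2 + x + 3

g(x) = -x^3 - (7/2)x^2 + x + 3


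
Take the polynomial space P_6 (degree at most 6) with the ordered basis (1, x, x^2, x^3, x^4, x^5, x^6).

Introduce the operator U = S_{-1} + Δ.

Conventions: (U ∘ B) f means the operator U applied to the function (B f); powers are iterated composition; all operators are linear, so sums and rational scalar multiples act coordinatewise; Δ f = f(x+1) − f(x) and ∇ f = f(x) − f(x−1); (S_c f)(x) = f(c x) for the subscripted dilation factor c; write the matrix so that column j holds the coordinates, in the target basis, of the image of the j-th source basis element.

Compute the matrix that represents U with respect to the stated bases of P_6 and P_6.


the matrix is [[1, 1, 1, 1, 1, 1, 1]; [0, -1, 2, 3, 4, 5, 6]; [0, 0, 1, 3, 6, 10, 15]; [0, 0, 0, -1, 4, 10, 20]; [0, 0, 0, 0, 1, 5, 15]; [0, 0, 0, 0, 0, -1, 6]; [0, 0, 0, 0, 0, 0, 1]] (rows listed top to bottom)

image of 1: 1
image of x: -x + 1
image of x^2: x^2 + 2x + 1
image of x^3: -x^3 + 3x^2 + 3x + 1
image of x^4: x^4 + 4x^3 + 6x^2 + 4x + 1
image of x^5: -x^5 + 5x^4 + 10x^3 + 10x^2 + 5x + 1
image of x^6: x^6 + 6x^5 + 15x^4 + 20x^3 + 15x^2 + 6x + 1
each image's coordinates form column j of the matrix


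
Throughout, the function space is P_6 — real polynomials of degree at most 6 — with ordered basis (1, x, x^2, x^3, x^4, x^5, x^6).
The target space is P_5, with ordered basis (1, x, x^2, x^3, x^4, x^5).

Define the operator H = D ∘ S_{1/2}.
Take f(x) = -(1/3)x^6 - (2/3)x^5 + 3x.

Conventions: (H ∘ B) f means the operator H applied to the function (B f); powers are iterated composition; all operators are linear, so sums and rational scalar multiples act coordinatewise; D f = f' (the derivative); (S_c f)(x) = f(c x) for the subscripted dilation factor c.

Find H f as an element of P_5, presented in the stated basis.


the image equals g(x) = -(1/32)x^5 - (5/48)x^4 + 3/2

S_{1/2} f = -(1/192)x^6 - (1/48)x^5 + (3/2)x
D S_{1/2} f = -(1/32)x^5 - (5/48)x^4 + 3/2


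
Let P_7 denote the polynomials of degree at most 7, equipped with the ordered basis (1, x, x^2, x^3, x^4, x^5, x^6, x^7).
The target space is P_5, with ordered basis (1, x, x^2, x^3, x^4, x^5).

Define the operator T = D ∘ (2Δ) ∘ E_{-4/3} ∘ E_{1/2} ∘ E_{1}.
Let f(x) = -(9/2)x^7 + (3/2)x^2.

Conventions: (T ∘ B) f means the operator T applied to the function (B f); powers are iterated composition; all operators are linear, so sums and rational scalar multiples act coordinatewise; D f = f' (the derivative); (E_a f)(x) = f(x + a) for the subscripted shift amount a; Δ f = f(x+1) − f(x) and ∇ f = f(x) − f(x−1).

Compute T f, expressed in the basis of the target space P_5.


the result is g(x) = -378x^5 - 1260x^4 - 1995x^3 - 1750x^2 - (19607/24)x - 5503/36

E_{1} f = -(9/2)x^7 - (63/2)x^6 - (189/2)x^5 - (315/2)x^4 - (315/2)x^3 - 93x^2 - (57/2)x - 3
E_{1/2} E_{1} f = -(9/2)x^7 - (189/4)x^6 - (1701/8)x^5 - (8505/16)x^4 - (25515/32)x^3 - (45831/64)x^2 - (45351/128)x - 18819/256
E_{-4/3} E_{1/2} E_{1} f = -(9/2)x^7 - (21/4)x^6 - (21/8)x^5 - (35/48)x^4 - (35/288)x^3 + (857/576)x^2 + (5177/10368)x + 2591/62208
Δ (E_{-4/3} ∘ E_{1/2}) E_{1} f = -(63/2)x^6 - 126x^5 - (1995/8)x^4 - (875/3)x^3 - (19607/96)x^2 - (5503/72)x - 116521/10368
(2Δ) (E_{-4/3} ∘ E_{1/2}) E_{1} f = -63x^6 - 252x^5 - (1995/4)x^4 - (1750/3)x^3 - (19607/48)x^2 - (5503/36)x - 116521/5184
D (2Δ) (E_{-4/3} ∘ E_{1/2}) E_{1} f = -378x^5 - 1260x^4 - 1995x^3 - 1750x^2 - (19607/24)x - 5503/36


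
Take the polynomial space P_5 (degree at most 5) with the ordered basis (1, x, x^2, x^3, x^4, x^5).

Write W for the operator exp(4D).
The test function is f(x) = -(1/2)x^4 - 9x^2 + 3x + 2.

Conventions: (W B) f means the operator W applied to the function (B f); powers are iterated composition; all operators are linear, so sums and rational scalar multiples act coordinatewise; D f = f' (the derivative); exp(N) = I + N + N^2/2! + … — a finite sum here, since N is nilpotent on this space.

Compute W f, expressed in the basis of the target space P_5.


g(x) = -(1/2)x^4 - 8x^3 - 57x^2 - 197x - 258

order-1 term: -8x^3 - 72x + 12
order-2 term: -48x^2 - 144
order-3 term: -128x
order-4 term: -128
the series for exp(4D) f terminates at order 4
exp(4D) f = -(1/2)x^4 - 8x^3 - 57x^2 - 197x - 258


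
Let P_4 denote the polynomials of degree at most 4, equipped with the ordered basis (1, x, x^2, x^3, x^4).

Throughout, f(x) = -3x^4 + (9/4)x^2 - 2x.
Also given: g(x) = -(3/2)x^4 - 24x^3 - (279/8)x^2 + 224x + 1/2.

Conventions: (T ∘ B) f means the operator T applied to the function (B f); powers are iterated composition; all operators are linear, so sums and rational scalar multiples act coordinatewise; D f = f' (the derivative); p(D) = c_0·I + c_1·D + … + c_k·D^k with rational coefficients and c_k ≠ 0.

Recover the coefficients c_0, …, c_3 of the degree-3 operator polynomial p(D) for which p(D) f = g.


p(D) = (1/2)·I + 2·D + D^2 − 3·D^3, i.e. c_0 = 1/2, c_1 = 2, c_2 = 1, c_3 = -3

D^0 f = -3x^4 + (9/4)x^2 - 2x
D^1 f = -12x^3 + (9/2)x - 2
D^2 f = -36x^2 + 9/2
D^3 f = -72x
matching coefficients of g against c_0 f + c_1 Df + … from the top degree down determines the c_i
solution: c_0 = 1/2, c_1 = 2, c_2 = 1, c_3 = -3


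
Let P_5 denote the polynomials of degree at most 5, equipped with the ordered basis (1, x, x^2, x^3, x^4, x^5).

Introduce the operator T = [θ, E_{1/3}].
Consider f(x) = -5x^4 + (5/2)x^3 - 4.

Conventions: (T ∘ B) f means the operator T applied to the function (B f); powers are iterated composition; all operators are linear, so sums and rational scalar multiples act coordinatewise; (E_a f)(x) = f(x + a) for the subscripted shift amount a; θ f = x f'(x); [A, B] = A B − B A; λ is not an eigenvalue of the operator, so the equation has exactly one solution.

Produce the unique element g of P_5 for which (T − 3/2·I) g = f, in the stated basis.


the image equals g(x) = (10/3)x^4 - (125/27)x^3 + (10/81)x^2 + (740/729)x + 17426/6561

write g with unknown coordinates in the stated basis and equate coefficients in (T − 3/2·I) g = f
solving from the highest basis element down gives g = (10/3)x^4 - (125/27)x^3 + (10/81)x^2 + (740/729)x + 17426/6561
check: T g = -(40/9)x^3 + (5/27)x^2 + (370/243)x - 35/2187
so T g − 3/2·g = -5x^4 + (5/2)x^3 - 4 = f ✓
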